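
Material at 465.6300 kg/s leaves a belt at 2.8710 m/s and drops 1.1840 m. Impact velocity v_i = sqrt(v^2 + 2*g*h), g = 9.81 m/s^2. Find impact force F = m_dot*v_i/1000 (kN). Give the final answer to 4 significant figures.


v_i = sqrt(2.8710^2 + 2*9.81*1.1840) = 5.61006 m/s
F = 465.6300 * 5.61006 / 1000
F = 2.612 kN


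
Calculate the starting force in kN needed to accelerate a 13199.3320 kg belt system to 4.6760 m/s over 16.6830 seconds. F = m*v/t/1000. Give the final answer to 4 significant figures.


F = 13199.3320 * 4.6760 / 16.6830 / 1000
F = 3.700 kN


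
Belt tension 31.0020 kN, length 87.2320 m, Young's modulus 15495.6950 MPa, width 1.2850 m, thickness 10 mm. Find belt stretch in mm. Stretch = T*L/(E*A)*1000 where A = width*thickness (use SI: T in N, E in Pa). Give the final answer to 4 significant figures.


A = 1.2850 * 0.01 = 0.01285 m^2
Stretch = 31.0020*1000 * 87.2320 / (15495.6950e6 * 0.01285) * 1000
Stretch = 13.58 mm


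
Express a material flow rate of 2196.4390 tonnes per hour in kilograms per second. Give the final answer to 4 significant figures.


m_dot = 2196.4390 * 1000 / 3600
m_dot = 610.1 kg/s


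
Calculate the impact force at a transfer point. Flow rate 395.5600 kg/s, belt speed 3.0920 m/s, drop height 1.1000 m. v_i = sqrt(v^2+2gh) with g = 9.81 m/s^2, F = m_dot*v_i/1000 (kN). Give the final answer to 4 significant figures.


v_i = sqrt(3.0920^2 + 2*9.81*1.1000) = 5.58054 m/s
F = 395.5600 * 5.58054 / 1000
F = 2.207 kN


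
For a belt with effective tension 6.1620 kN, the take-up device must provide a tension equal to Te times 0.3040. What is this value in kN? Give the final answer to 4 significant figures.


T_tu = 6.1620 * 0.3040
T_tu = 1.873 kN


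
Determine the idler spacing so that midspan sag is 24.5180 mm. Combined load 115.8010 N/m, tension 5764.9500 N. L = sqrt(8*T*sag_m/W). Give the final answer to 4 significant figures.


sag = 24.5180/1000 = 0.024518 m
L = sqrt(8 * 5764.9500 * 0.024518 / 115.8010)
L = 3.125 m


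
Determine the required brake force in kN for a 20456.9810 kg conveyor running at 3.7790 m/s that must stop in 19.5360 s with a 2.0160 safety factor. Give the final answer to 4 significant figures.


F = 20456.9810 * 3.7790 / 19.5360 * 2.0160 / 1000
F = 7.978 kN


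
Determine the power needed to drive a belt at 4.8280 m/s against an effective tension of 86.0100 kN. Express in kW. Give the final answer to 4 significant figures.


P = Te * v = 86.0100 * 4.8280
P = 415.3 kW


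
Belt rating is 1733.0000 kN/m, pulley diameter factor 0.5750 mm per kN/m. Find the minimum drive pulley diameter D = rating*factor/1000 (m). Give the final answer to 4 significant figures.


D = 1733.0000 * 0.5750 / 1000
D = 0.9965 m


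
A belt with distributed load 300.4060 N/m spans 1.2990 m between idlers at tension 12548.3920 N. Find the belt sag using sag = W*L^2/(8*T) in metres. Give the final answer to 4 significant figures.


sag = 300.4060 * 1.2990^2 / (8 * 12548.3920)
sag = 0.005050 m


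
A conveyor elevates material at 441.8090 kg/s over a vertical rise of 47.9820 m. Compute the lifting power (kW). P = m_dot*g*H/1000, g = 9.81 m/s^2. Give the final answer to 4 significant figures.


P = 441.8090 * 9.81 * 47.9820 / 1000
P = 208.0 kW


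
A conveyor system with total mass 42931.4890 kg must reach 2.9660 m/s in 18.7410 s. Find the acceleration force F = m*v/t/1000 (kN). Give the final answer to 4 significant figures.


F = 42931.4890 * 2.9660 / 18.7410 / 1000
F = 6.794 kN


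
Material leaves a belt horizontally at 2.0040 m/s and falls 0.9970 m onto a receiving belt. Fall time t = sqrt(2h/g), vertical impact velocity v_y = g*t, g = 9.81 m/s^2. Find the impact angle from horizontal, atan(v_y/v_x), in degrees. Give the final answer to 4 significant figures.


t = sqrt(2*0.9970/9.81) = 0.450846 s
v_y = 9.81 * 0.450846 = 4.4228 m/s
angle = atan(4.4228 / 2.0040) = 65.62 deg


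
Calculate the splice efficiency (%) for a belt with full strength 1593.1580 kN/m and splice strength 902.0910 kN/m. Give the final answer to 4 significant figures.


Eff = 902.0910 / 1593.1580 * 100
Eff = 56.62 %


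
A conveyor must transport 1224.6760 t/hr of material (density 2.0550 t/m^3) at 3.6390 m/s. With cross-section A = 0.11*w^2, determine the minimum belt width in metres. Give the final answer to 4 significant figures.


A_req = 1224.6760 / (3.6390 * 2.0550 * 3600) = 0.0454909 m^2
w = sqrt(0.0454909 / 0.11)
w = 0.6431 m


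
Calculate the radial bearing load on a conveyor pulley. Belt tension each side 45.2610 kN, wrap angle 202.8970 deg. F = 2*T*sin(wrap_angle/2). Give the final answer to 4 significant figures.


F = 2 * 45.2610 * sin(202.8970/2 deg)
F = 88.72 kN


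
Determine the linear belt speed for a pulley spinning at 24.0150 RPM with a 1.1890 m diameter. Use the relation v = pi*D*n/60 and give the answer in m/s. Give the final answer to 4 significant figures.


v = pi * 1.1890 * 24.0150 / 60
v = 1.495 m/s


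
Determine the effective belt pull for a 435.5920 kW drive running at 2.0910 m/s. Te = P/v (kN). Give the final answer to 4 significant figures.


Te = P / v = 435.5920 / 2.0910
Te = 208.3 kN


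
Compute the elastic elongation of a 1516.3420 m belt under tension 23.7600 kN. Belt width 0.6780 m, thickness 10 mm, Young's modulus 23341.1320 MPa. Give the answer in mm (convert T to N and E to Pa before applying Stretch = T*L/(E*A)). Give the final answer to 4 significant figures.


A = 0.6780 * 0.01 = 0.00678 m^2
Stretch = 23.7600*1000 * 1516.3420 / (23341.1320e6 * 0.00678) * 1000
Stretch = 227.7 mm


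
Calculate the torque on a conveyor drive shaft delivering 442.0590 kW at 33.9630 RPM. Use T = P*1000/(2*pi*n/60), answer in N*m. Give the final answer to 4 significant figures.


omega = 2*pi*33.9630/60 = 3.5566 rad/s
T = 442.0590*1000 / 3.5566
T = 124300 N*m


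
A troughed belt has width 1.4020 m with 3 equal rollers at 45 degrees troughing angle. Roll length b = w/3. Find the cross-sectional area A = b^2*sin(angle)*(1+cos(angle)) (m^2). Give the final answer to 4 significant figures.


b = 1.4020/3 = 0.467333 m
A = 0.467333^2 * sin(45 deg) * (1 + cos(45 deg))
A = 0.2636 m^2


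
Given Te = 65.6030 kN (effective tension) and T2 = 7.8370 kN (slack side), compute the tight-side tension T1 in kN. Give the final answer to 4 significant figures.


T1 = Te + T2 = 65.6030 + 7.8370
T1 = 73.44 kN


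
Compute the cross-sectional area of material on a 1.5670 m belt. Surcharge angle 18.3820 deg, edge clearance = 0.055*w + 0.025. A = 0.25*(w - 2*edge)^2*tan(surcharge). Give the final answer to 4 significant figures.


edge = 0.055*1.5670 + 0.025 = 0.111185 m
ew = 1.5670 - 2*0.111185 = 1.34463 m
A = 0.25 * 1.34463^2 * tan(18.3820 deg)
A = 0.1502 m^2


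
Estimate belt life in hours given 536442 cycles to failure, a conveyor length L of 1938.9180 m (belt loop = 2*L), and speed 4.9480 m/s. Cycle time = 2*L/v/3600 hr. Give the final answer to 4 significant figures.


cycle_time = 2 * 1938.9180 / 4.9480 / 3600 = 0.217699 hr
life = 536442 * 0.217699 = 116800 hours


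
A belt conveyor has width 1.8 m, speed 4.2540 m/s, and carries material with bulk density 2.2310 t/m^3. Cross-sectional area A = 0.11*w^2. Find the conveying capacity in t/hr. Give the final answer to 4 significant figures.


A = 0.11 * 1.8^2 = 0.3564 m^2
C = 0.3564 * 4.2540 * 2.2310 * 3600
C = 12180 t/hr


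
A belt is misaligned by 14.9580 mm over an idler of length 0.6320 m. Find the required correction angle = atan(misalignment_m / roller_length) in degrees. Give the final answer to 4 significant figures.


misalign_m = 14.9580 / 1000 = 0.014958 m
angle = atan(0.014958 / 0.6320)
angle = 1.356 deg


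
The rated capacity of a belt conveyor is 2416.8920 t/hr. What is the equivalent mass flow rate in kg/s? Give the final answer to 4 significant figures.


m_dot = 2416.8920 * 1000 / 3600
m_dot = 671.4 kg/s


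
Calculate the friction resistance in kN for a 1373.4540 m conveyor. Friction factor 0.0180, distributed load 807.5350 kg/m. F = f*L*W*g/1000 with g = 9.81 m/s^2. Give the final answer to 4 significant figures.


F = 0.0180 * 1373.4540 * 807.5350 * 9.81 / 1000
F = 195.8 kN


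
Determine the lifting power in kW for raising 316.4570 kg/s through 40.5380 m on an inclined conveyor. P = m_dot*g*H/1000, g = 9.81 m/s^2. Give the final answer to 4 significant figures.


P = 316.4570 * 9.81 * 40.5380 / 1000
P = 125.8 kW


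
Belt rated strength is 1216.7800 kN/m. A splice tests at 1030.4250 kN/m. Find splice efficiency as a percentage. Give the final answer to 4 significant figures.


Eff = 1030.4250 / 1216.7800 * 100
Eff = 84.68 %


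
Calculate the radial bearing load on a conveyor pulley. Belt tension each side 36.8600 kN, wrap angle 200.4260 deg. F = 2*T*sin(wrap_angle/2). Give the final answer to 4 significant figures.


F = 2 * 36.8600 * sin(200.4260/2 deg)
F = 72.55 kN


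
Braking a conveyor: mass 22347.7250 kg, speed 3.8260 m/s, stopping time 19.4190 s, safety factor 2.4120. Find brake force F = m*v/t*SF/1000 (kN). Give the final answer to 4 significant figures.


F = 22347.7250 * 3.8260 / 19.4190 * 2.4120 / 1000
F = 10.62 kN


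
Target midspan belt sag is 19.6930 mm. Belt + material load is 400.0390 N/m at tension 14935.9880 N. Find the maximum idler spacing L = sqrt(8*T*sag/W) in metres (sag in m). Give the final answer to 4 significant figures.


sag = 19.6930/1000 = 0.019693 m
L = sqrt(8 * 14935.9880 * 0.019693 / 400.0390)
L = 2.425 m


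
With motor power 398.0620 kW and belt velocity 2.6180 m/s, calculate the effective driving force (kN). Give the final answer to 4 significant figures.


Te = P / v = 398.0620 / 2.6180
Te = 152.0 kN


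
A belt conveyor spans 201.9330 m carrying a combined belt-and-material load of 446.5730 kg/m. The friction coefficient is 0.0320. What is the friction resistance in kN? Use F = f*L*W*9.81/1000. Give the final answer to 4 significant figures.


F = 0.0320 * 201.9330 * 446.5730 * 9.81 / 1000
F = 28.31 kN


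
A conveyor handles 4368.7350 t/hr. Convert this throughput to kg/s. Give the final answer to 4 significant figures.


m_dot = 4368.7350 * 1000 / 3600
m_dot = 1214 kg/s


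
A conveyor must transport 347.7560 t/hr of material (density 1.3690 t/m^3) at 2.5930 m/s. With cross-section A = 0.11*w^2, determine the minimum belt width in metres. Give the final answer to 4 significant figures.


A_req = 347.7560 / (2.5930 * 1.3690 * 3600) = 0.0272124 m^2
w = sqrt(0.0272124 / 0.11)
w = 0.4974 m


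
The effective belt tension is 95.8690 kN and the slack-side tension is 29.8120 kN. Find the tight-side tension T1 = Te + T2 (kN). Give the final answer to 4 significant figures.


T1 = Te + T2 = 95.8690 + 29.8120
T1 = 125.7 kN


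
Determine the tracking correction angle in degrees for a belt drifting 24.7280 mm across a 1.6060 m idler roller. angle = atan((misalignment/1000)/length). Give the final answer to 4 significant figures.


misalign_m = 24.7280 / 1000 = 0.024728 m
angle = atan(0.024728 / 1.6060)
angle = 0.8821 deg


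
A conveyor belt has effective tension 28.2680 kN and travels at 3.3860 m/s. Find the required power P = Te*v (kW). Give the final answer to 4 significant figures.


P = Te * v = 28.2680 * 3.3860
P = 95.72 kW


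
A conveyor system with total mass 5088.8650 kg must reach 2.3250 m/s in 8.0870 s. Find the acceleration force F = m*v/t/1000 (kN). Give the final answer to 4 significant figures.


F = 5088.8650 * 2.3250 / 8.0870 / 1000
F = 1.463 kN


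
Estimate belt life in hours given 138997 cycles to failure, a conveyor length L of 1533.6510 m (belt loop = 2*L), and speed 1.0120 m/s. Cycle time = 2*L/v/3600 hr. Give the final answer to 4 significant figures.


cycle_time = 2 * 1533.6510 / 1.0120 / 3600 = 0.841925 hr
life = 138997 * 0.841925 = 117000 hours


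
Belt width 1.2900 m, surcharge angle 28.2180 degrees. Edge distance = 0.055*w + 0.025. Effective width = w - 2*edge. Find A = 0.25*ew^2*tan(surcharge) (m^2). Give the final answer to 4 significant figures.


edge = 0.055*1.2900 + 0.025 = 0.09595 m
ew = 1.2900 - 2*0.09595 = 1.0981 m
A = 0.25 * 1.0981^2 * tan(28.2180 deg)
A = 0.1618 m^2


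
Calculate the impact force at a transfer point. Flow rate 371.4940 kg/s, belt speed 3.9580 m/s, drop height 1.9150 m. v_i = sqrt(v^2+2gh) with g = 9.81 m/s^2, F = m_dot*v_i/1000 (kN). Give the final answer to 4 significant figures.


v_i = sqrt(3.9580^2 + 2*9.81*1.9150) = 7.29644 m/s
F = 371.4940 * 7.29644 / 1000
F = 2.711 kN


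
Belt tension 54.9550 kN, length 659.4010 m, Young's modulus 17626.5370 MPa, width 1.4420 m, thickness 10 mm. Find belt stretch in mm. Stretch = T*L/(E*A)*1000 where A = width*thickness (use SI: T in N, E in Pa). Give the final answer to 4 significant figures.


A = 1.4420 * 0.01 = 0.01442 m^2
Stretch = 54.9550*1000 * 659.4010 / (17626.5370e6 * 0.01442) * 1000
Stretch = 142.6 mm


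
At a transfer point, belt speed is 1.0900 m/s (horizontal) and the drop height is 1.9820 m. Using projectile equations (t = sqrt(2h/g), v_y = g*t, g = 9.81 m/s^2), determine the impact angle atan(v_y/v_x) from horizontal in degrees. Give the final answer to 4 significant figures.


t = sqrt(2*1.9820/9.81) = 0.635671 s
v_y = 9.81 * 0.635671 = 6.23593 m/s
angle = atan(6.23593 / 1.0900) = 80.09 deg


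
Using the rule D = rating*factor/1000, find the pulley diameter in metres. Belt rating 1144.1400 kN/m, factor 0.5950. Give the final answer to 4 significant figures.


D = 1144.1400 * 0.5950 / 1000
D = 0.6808 m


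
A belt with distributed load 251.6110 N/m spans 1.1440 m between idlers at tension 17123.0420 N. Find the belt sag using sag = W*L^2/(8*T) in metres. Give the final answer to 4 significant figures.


sag = 251.6110 * 1.1440^2 / (8 * 17123.0420)
sag = 0.002404 m


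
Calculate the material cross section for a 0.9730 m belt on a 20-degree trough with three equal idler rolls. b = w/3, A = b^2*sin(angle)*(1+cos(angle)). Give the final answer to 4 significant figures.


b = 0.9730/3 = 0.324333 m
A = 0.324333^2 * sin(20 deg) * (1 + cos(20 deg))
A = 0.06979 m^2


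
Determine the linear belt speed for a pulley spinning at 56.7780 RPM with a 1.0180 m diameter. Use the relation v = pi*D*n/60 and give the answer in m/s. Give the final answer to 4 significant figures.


v = pi * 1.0180 * 56.7780 / 60
v = 3.026 m/s


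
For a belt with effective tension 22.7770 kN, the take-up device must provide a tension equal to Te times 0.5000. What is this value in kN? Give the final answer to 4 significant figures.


T_tu = 22.7770 * 0.5000
T_tu = 11.39 kN


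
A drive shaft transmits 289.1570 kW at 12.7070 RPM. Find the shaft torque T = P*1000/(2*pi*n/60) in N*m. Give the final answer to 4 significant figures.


omega = 2*pi*12.7070/60 = 1.33067 rad/s
T = 289.1570*1000 / 1.33067
T = 217300 N*m


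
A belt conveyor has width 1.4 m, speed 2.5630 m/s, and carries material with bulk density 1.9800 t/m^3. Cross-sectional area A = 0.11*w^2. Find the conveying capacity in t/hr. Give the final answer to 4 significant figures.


A = 0.11 * 1.4^2 = 0.2156 m^2
C = 0.2156 * 2.5630 * 1.9800 * 3600
C = 3939 t/hr


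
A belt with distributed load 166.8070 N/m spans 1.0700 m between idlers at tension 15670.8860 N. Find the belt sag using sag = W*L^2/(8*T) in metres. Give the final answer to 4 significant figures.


sag = 166.8070 * 1.0700^2 / (8 * 15670.8860)
sag = 0.001523 m


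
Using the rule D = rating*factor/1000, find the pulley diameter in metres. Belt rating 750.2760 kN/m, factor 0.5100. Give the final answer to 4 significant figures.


D = 750.2760 * 0.5100 / 1000
D = 0.3826 m


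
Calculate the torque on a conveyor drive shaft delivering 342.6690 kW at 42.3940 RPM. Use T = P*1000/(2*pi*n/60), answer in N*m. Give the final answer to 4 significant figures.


omega = 2*pi*42.3940/60 = 4.43949 rad/s
T = 342.6690*1000 / 4.43949
T = 77190 N*m


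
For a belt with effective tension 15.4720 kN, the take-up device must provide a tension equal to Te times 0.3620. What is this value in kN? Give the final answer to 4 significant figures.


T_tu = 15.4720 * 0.3620
T_tu = 5.601 kN


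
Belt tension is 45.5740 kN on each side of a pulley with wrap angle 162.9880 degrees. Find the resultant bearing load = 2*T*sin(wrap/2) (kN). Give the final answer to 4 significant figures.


F = 2 * 45.5740 * sin(162.9880/2 deg)
F = 90.15 kN


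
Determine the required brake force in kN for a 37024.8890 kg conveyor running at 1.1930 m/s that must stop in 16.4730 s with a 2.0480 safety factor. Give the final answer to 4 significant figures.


F = 37024.8890 * 1.1930 / 16.4730 * 2.0480 / 1000
F = 5.492 kN


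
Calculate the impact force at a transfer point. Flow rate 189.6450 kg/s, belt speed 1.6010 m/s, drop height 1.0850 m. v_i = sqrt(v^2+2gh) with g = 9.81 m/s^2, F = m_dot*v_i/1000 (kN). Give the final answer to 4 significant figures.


v_i = sqrt(1.6010^2 + 2*9.81*1.0850) = 4.88374 m/s
F = 189.6450 * 4.88374 / 1000
F = 0.9262 kN


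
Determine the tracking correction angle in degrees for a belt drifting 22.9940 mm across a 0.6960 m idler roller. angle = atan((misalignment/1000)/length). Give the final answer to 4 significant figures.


misalign_m = 22.9940 / 1000 = 0.022994 m
angle = atan(0.022994 / 0.6960)
angle = 1.892 deg


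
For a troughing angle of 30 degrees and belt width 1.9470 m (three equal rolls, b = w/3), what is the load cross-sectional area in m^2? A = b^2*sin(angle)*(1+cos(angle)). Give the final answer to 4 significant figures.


b = 1.9470/3 = 0.649 m
A = 0.649^2 * sin(30 deg) * (1 + cos(30 deg))
A = 0.3930 m^2


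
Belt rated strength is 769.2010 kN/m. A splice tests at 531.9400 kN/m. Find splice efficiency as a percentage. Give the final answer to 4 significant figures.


Eff = 531.9400 / 769.2010 * 100
Eff = 69.15 %


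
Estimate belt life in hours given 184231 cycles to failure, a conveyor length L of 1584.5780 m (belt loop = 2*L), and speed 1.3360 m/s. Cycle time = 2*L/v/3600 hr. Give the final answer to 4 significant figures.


cycle_time = 2 * 1584.5780 / 1.3360 / 3600 = 0.658923 hr
life = 184231 * 0.658923 = 121400 hours


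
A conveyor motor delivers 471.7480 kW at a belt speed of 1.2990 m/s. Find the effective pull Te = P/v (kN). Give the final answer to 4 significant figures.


Te = P / v = 471.7480 / 1.2990
Te = 363.2 kN


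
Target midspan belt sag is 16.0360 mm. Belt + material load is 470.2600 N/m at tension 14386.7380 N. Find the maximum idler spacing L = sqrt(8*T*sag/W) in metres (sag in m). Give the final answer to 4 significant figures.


sag = 16.0360/1000 = 0.016036 m
L = sqrt(8 * 14386.7380 * 0.016036 / 470.2600)
L = 1.981 m


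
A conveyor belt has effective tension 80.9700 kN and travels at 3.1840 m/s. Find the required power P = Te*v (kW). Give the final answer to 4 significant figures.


P = Te * v = 80.9700 * 3.1840
P = 257.8 kW


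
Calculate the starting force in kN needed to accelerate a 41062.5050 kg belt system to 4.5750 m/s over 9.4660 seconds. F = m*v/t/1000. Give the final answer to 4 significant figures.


F = 41062.5050 * 4.5750 / 9.4660 / 1000
F = 19.85 kN


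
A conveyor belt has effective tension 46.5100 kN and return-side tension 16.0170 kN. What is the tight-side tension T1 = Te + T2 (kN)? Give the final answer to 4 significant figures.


T1 = Te + T2 = 46.5100 + 16.0170
T1 = 62.53 kN


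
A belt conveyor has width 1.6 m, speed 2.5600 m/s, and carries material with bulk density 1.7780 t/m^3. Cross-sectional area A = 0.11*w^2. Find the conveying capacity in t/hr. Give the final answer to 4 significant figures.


A = 0.11 * 1.6^2 = 0.2816 m^2
C = 0.2816 * 2.5600 * 1.7780 * 3600
C = 4614 t/hr


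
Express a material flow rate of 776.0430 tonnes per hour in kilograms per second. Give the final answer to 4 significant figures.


m_dot = 776.0430 * 1000 / 3600
m_dot = 215.6 kg/s


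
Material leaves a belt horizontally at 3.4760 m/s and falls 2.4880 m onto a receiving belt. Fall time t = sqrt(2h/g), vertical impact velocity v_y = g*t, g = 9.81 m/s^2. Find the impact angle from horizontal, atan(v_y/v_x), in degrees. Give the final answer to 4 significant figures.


t = sqrt(2*2.4880/9.81) = 0.712206 s
v_y = 9.81 * 0.712206 = 6.98674 m/s
angle = atan(6.98674 / 3.4760) = 63.55 deg


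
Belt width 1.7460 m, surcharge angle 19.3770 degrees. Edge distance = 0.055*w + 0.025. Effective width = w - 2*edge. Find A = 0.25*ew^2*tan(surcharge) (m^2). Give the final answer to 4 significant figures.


edge = 0.055*1.7460 + 0.025 = 0.12103 m
ew = 1.7460 - 2*0.12103 = 1.50394 m
A = 0.25 * 1.50394^2 * tan(19.3770 deg)
A = 0.1989 m^2


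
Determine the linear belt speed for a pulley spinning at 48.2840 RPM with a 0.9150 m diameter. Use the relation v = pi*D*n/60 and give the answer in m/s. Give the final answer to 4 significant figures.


v = pi * 0.9150 * 48.2840 / 60
v = 2.313 m/s


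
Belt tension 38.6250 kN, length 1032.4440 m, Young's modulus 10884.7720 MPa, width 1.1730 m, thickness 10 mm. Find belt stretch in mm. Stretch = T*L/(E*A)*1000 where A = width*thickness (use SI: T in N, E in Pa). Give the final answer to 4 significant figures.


A = 1.1730 * 0.01 = 0.01173 m^2
Stretch = 38.6250*1000 * 1032.4440 / (10884.7720e6 * 0.01173) * 1000
Stretch = 312.3 mm


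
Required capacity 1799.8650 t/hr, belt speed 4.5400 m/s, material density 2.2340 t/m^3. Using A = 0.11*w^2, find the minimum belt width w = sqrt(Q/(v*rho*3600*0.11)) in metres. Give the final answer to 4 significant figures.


A_req = 1799.8650 / (4.5400 * 2.2340 * 3600) = 0.0492945 m^2
w = sqrt(0.0492945 / 0.11)
w = 0.6694 m


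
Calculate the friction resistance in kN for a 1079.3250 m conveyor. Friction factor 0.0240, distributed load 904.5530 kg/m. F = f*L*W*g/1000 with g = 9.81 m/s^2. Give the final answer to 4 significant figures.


F = 0.0240 * 1079.3250 * 904.5530 * 9.81 / 1000
F = 229.9 kN


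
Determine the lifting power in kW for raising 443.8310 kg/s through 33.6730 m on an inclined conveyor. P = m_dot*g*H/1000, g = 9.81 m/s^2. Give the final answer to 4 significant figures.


P = 443.8310 * 9.81 * 33.6730 / 1000
P = 146.6 kW


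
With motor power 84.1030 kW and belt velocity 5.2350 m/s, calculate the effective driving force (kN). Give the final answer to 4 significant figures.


Te = P / v = 84.1030 / 5.2350
Te = 16.07 kN


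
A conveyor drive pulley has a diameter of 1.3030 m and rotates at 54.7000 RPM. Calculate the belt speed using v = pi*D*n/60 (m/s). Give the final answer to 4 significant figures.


v = pi * 1.3030 * 54.7000 / 60
v = 3.732 m/s


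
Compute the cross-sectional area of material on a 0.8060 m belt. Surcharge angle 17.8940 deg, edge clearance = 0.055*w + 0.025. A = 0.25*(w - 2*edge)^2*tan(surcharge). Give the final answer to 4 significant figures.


edge = 0.055*0.8060 + 0.025 = 0.06933 m
ew = 0.8060 - 2*0.06933 = 0.66734 m
A = 0.25 * 0.66734^2 * tan(17.8940 deg)
A = 0.03595 m^2


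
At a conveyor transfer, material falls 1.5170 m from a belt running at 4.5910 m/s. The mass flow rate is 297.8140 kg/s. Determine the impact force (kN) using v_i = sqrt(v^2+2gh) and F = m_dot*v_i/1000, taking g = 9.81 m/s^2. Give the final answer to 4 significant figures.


v_i = sqrt(4.5910^2 + 2*9.81*1.5170) = 7.13027 m/s
F = 297.8140 * 7.13027 / 1000
F = 2.123 kN


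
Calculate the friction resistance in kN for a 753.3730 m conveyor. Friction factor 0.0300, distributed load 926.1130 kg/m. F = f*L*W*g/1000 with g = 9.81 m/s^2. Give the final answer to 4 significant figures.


F = 0.0300 * 753.3730 * 926.1130 * 9.81 / 1000
F = 205.3 kN


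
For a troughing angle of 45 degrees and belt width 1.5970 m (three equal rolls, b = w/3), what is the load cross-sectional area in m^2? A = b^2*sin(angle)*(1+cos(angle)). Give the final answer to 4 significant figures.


b = 1.5970/3 = 0.532333 m
A = 0.532333^2 * sin(45 deg) * (1 + cos(45 deg))
A = 0.3421 m^2


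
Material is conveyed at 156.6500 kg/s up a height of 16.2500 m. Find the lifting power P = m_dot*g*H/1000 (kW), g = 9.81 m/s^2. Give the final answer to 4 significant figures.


P = 156.6500 * 9.81 * 16.2500 / 1000
P = 24.97 kW


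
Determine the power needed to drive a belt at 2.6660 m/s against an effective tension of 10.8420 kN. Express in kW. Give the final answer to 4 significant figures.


P = Te * v = 10.8420 * 2.6660
P = 28.90 kW


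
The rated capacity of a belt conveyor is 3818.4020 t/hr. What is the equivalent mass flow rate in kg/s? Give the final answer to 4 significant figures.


m_dot = 3818.4020 * 1000 / 3600
m_dot = 1061 kg/s


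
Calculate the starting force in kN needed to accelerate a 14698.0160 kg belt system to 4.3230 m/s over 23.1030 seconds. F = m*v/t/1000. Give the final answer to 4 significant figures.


F = 14698.0160 * 4.3230 / 23.1030 / 1000
F = 2.750 kN


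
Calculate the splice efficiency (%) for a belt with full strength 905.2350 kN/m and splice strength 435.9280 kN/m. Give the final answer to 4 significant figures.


Eff = 435.9280 / 905.2350 * 100
Eff = 48.16 %


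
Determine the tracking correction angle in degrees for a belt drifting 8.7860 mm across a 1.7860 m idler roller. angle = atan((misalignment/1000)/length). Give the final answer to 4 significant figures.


misalign_m = 8.7860 / 1000 = 0.008786 m
angle = atan(0.008786 / 1.7860)
angle = 0.2819 deg


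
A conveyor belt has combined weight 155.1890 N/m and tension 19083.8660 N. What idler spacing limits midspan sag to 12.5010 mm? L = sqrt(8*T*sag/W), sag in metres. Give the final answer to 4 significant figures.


sag = 12.5010/1000 = 0.012501 m
L = sqrt(8 * 19083.8660 * 0.012501 / 155.1890)
L = 3.507 m


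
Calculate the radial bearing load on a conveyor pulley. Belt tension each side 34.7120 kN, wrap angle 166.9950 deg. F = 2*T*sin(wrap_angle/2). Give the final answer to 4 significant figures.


F = 2 * 34.7120 * sin(166.9950/2 deg)
F = 68.98 kN


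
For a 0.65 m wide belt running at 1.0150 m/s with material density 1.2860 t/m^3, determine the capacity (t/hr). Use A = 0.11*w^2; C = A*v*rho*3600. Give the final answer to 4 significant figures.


A = 0.11 * 0.65^2 = 0.046475 m^2
C = 0.046475 * 1.0150 * 1.2860 * 3600
C = 218.4 t/hr


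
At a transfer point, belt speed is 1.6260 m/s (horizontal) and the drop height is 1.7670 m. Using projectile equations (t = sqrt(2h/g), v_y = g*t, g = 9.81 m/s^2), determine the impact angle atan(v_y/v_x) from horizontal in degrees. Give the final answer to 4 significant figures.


t = sqrt(2*1.7670/9.81) = 0.600204 s
v_y = 9.81 * 0.600204 = 5.888 m/s
angle = atan(5.888 / 1.6260) = 74.56 deg


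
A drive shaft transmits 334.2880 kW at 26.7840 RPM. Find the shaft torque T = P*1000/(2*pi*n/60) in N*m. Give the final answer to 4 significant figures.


omega = 2*pi*26.7840/60 = 2.80481 rad/s
T = 334.2880*1000 / 2.80481
T = 119200 N*m


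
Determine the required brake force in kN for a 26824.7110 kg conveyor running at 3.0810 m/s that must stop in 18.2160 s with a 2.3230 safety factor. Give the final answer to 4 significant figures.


F = 26824.7110 * 3.0810 / 18.2160 * 2.3230 / 1000
F = 10.54 kN


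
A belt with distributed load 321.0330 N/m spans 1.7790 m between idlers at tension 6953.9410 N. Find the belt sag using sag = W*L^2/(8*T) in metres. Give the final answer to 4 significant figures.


sag = 321.0330 * 1.7790^2 / (8 * 6953.9410)
sag = 0.01826 m


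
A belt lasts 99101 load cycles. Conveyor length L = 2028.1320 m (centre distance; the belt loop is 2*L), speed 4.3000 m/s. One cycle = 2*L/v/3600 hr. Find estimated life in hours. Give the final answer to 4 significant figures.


cycle_time = 2 * 2028.1320 / 4.3000 / 3600 = 0.262033 hr
life = 99101 * 0.262033 = 25970 hours


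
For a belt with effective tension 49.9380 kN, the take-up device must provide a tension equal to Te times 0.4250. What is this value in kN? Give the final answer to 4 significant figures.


T_tu = 49.9380 * 0.4250
T_tu = 21.22 kN


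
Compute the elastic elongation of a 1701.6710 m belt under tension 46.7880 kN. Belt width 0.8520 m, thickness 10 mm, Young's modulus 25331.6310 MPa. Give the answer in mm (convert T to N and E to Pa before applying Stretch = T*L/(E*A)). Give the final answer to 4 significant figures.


A = 0.8520 * 0.01 = 0.00852 m^2
Stretch = 46.7880*1000 * 1701.6710 / (25331.6310e6 * 0.00852) * 1000
Stretch = 368.9 mm


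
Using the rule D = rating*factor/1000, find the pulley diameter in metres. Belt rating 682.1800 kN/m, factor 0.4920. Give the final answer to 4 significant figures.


D = 682.1800 * 0.4920 / 1000
D = 0.3356 m


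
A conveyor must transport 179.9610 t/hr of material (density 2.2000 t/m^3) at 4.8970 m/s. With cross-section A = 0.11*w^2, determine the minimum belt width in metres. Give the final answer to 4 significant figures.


A_req = 179.9610 / (4.8970 * 2.2000 * 3600) = 0.00464005 m^2
w = sqrt(0.00464005 / 0.11)
w = 0.2054 m


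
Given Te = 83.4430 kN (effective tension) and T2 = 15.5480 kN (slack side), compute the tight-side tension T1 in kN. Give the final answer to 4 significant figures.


T1 = Te + T2 = 83.4430 + 15.5480
T1 = 98.99 kN


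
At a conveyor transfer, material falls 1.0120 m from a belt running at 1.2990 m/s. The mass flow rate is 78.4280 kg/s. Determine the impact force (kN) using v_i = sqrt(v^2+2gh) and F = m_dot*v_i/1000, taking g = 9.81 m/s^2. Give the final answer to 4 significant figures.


v_i = sqrt(1.2990^2 + 2*9.81*1.0120) = 4.64143 m/s
F = 78.4280 * 4.64143 / 1000
F = 0.3640 kN


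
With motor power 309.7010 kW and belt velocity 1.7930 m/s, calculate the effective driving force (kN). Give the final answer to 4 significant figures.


Te = P / v = 309.7010 / 1.7930
Te = 172.7 kN


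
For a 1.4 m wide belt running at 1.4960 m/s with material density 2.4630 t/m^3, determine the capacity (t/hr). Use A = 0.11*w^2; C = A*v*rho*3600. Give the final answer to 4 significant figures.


A = 0.11 * 1.4^2 = 0.2156 m^2
C = 0.2156 * 1.4960 * 2.4630 * 3600
C = 2860 t/hr


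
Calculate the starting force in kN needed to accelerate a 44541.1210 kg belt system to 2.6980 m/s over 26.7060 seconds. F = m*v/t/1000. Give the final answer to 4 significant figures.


F = 44541.1210 * 2.6980 / 26.7060 / 1000
F = 4.500 kN


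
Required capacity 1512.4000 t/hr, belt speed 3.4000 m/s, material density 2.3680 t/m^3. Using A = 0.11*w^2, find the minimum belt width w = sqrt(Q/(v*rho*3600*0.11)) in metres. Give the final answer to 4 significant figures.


A_req = 1512.4000 / (3.4000 * 2.3680 * 3600) = 0.0521799 m^2
w = sqrt(0.0521799 / 0.11)
w = 0.6887 m


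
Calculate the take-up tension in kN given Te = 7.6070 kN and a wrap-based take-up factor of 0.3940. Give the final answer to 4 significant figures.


T_tu = 7.6070 * 0.3940
T_tu = 2.997 kN


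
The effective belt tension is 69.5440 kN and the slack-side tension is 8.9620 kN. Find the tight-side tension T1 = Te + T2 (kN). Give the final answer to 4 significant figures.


T1 = Te + T2 = 69.5440 + 8.9620
T1 = 78.51 kN


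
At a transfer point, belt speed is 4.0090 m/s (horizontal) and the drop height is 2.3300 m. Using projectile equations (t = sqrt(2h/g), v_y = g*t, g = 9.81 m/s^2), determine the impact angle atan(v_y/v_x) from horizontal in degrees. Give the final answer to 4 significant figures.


t = sqrt(2*2.3300/9.81) = 0.689221 s
v_y = 9.81 * 0.689221 = 6.76126 m/s
angle = atan(6.76126 / 4.0090) = 59.33 deg


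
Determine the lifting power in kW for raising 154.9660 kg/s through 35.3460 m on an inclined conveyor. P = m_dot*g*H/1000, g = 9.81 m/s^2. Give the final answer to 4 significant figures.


P = 154.9660 * 9.81 * 35.3460 / 1000
P = 53.73 kW


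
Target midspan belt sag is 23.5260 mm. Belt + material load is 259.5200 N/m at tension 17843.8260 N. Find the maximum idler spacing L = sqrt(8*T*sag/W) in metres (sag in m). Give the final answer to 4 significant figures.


sag = 23.5260/1000 = 0.023526 m
L = sqrt(8 * 17843.8260 * 0.023526 / 259.5200)
L = 3.597 m


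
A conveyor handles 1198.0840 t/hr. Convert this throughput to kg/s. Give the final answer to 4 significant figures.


m_dot = 1198.0840 * 1000 / 3600
m_dot = 332.8 kg/s


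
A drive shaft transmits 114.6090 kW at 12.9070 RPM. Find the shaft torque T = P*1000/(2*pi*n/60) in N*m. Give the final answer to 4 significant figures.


omega = 2*pi*12.9070/60 = 1.35162 rad/s
T = 114.6090*1000 / 1.35162
T = 84790 N*m


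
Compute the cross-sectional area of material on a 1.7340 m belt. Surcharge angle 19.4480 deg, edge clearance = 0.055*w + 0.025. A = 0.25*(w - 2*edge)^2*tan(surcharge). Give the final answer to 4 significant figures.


edge = 0.055*1.7340 + 0.025 = 0.12037 m
ew = 1.7340 - 2*0.12037 = 1.49326 m
A = 0.25 * 1.49326^2 * tan(19.4480 deg)
A = 0.1968 m^2


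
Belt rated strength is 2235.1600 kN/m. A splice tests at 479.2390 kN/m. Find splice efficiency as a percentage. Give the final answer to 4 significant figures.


Eff = 479.2390 / 2235.1600 * 100
Eff = 21.44 %


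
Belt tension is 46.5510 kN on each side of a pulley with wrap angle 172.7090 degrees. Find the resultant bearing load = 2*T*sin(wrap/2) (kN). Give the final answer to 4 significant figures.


F = 2 * 46.5510 * sin(172.7090/2 deg)
F = 92.91 kN


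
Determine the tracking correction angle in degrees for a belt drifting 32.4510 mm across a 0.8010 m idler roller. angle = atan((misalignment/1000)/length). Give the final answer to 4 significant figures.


misalign_m = 32.4510 / 1000 = 0.032451 m
angle = atan(0.032451 / 0.8010)
angle = 2.320 deg


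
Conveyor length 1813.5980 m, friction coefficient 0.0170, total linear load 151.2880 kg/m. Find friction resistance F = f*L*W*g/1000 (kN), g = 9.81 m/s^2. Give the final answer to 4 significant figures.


F = 0.0170 * 1813.5980 * 151.2880 * 9.81 / 1000
F = 45.76 kN


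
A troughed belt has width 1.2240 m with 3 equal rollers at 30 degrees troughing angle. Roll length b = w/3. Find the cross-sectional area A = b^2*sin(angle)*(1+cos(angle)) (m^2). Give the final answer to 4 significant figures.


b = 1.2240/3 = 0.408 m
A = 0.408^2 * sin(30 deg) * (1 + cos(30 deg))
A = 0.1553 m^2


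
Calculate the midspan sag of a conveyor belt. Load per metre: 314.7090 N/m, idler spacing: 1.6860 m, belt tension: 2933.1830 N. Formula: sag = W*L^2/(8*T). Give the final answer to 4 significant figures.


sag = 314.7090 * 1.6860^2 / (8 * 2933.1830)
sag = 0.03812 m


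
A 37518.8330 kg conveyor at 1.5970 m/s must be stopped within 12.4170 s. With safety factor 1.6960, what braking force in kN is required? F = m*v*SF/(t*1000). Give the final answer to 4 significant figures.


F = 37518.8330 * 1.5970 / 12.4170 * 1.6960 / 1000
F = 8.184 kN


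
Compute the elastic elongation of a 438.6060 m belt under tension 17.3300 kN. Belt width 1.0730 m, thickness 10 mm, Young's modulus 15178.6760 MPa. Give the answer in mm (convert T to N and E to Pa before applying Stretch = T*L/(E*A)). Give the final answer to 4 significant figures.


A = 1.0730 * 0.01 = 0.01073 m^2
Stretch = 17.3300*1000 * 438.6060 / (15178.6760e6 * 0.01073) * 1000
Stretch = 46.67 mm


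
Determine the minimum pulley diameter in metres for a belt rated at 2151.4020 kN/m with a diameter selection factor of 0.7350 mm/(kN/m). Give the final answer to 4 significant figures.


D = 2151.4020 * 0.7350 / 1000
D = 1.581 m


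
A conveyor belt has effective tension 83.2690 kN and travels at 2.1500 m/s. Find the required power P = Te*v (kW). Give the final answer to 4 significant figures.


P = Te * v = 83.2690 * 2.1500
P = 179.0 kW


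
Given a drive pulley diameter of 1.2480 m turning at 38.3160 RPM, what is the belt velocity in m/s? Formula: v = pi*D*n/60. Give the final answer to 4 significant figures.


v = pi * 1.2480 * 38.3160 / 60
v = 2.504 m/s


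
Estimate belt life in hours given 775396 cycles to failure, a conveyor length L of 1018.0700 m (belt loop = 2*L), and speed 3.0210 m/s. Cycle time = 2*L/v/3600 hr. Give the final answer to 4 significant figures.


cycle_time = 2 * 1018.0700 / 3.0210 / 3600 = 0.187221 hr
life = 775396 * 0.187221 = 145200 hours


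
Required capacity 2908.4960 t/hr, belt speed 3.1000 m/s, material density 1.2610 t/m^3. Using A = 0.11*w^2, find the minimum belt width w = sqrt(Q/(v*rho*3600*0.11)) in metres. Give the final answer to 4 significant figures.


A_req = 2908.4960 / (3.1000 * 1.2610 * 3600) = 0.206676 m^2
w = sqrt(0.206676 / 0.11)
w = 1.371 m


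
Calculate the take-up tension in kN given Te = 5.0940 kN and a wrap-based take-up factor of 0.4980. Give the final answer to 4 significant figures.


T_tu = 5.0940 * 0.4980
T_tu = 2.537 kN


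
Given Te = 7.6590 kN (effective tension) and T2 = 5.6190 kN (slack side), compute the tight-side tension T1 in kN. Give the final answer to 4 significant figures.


T1 = Te + T2 = 7.6590 + 5.6190
T1 = 13.28 kN


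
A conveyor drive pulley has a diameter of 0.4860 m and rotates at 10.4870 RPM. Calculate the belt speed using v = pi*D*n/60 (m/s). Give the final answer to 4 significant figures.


v = pi * 0.4860 * 10.4870 / 60
v = 0.2669 m/s


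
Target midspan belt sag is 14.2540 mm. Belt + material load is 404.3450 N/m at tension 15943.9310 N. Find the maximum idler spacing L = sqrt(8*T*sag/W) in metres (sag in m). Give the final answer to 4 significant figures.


sag = 14.2540/1000 = 0.014254 m
L = sqrt(8 * 15943.9310 * 0.014254 / 404.3450)
L = 2.120 m


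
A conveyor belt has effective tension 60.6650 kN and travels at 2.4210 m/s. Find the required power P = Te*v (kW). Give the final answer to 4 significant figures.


P = Te * v = 60.6650 * 2.4210
P = 146.9 kW


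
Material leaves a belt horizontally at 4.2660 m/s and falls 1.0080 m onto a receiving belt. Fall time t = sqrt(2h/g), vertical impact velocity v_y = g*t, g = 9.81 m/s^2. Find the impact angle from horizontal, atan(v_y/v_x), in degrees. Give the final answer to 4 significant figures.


t = sqrt(2*1.0080/9.81) = 0.453326 s
v_y = 9.81 * 0.453326 = 4.44713 m/s
angle = atan(4.44713 / 4.2660) = 46.19 deg


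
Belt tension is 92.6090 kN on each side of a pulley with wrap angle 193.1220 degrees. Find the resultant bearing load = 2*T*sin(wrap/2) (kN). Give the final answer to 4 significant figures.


F = 2 * 92.6090 * sin(193.1220/2 deg)
F = 184.0 kN


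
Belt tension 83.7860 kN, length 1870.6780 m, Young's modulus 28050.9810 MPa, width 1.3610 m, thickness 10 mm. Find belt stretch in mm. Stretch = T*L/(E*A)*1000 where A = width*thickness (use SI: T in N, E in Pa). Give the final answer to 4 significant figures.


A = 1.3610 * 0.01 = 0.01361 m^2
Stretch = 83.7860*1000 * 1870.6780 / (28050.9810e6 * 0.01361) * 1000
Stretch = 410.5 mm


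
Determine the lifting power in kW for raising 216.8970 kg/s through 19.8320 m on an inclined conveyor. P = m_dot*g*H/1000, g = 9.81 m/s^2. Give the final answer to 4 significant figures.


P = 216.8970 * 9.81 * 19.8320 / 1000
P = 42.20 kW


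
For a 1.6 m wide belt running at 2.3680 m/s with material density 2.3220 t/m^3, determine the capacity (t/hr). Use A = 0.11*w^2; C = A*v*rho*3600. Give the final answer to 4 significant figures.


A = 0.11 * 1.6^2 = 0.2816 m^2
C = 0.2816 * 2.3680 * 2.3220 * 3600
C = 5574 t/hr


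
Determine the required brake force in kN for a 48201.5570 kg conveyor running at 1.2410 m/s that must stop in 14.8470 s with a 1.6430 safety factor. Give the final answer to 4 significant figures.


F = 48201.5570 * 1.2410 / 14.8470 * 1.6430 / 1000
F = 6.620 kN


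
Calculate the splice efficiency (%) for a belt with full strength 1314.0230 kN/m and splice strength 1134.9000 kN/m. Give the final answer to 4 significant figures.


Eff = 1134.9000 / 1314.0230 * 100
Eff = 86.37 %
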